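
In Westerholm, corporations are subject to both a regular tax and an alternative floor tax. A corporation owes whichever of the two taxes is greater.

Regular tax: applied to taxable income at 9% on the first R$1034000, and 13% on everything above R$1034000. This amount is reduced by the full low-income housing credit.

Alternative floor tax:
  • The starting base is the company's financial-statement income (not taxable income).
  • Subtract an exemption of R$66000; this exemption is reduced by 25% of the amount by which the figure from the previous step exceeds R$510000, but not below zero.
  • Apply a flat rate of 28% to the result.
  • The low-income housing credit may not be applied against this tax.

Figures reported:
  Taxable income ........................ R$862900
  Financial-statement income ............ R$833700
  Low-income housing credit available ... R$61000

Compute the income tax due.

Alternative floor tax:
  Base (financial-statement income): R$833700
  Exemption: 25% × (R$833700 − R$510000) = R$80925 ≥ R$66000, so the exemption is fully phased out
  Base: R$833700 − R$0 = R$833700
  R$833700 × 28% = R$233436

Regular tax:
  R$862900 × 9% = R$77661
  Less low-income housing credit R$61000 → R$16661

R$233436 > R$16661, so the alternative floor tax is the binding amount.

R$233436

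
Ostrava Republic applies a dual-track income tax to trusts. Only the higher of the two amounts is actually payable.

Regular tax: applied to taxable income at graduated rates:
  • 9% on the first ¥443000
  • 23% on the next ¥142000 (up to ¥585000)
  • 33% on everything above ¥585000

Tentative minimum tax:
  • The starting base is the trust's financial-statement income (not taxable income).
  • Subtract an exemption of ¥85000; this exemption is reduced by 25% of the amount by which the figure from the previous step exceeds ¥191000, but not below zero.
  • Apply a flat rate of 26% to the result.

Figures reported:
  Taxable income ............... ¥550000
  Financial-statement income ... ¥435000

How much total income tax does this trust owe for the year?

Tentative minimum tax:
  Base (financial-statement income): ¥435000
  Exemption: ¥85000 − 25% × (¥435000 − ¥191000) = ¥85000 − ¥61000 = ¥24000
  Base: ¥435000 − ¥24000 = ¥411000
  ¥411000 × 26% = ¥106860

Regular tax:
  ¥443000 × 9% = ¥39870
  ¥107000 × 23% = ¥24610
  → ¥64480

¥106860 > ¥64480, so the tentative minimum tax is the binding amount.

¥106860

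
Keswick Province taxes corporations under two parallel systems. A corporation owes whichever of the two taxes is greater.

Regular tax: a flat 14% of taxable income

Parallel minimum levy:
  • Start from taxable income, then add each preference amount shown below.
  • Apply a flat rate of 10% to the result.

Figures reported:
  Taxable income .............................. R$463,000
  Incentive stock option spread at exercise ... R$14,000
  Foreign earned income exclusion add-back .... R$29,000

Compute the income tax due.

Regular tax:
  R$463,000 × 14% = R$64,820

Parallel minimum levy:
  Adjusted income: R$463,000 + R$14,000 + R$29,000 = R$506,000
  R$506,000 × 10% = R$50,600

R$64,820 > R$50,600, so the regular tax governs.

R$64,820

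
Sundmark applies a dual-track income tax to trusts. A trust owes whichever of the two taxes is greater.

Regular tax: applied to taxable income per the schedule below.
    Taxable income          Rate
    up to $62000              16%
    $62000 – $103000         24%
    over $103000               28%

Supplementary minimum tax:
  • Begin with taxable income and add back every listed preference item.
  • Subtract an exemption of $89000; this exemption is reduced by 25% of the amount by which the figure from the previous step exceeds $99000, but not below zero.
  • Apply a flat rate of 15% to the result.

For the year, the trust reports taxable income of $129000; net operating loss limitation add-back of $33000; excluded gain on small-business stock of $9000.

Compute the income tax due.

Supplementary minimum tax:
  Adjusted income: $129000 + $33000 + $9000 = $171000
  Exemption: $89000 − 25% × ($171000 − $99000) = $89000 − $18000 = $71000
  Base: $171000 − $71000 = $100000
  $100000 × 15% = $15000

Regular tax:
  $62000 × 16% = $9920
  $41000 × 24% = $9840
  $26000 × 28% = $7280
  → $27040

$27040 > $15000, so the regular tax governs.

$27040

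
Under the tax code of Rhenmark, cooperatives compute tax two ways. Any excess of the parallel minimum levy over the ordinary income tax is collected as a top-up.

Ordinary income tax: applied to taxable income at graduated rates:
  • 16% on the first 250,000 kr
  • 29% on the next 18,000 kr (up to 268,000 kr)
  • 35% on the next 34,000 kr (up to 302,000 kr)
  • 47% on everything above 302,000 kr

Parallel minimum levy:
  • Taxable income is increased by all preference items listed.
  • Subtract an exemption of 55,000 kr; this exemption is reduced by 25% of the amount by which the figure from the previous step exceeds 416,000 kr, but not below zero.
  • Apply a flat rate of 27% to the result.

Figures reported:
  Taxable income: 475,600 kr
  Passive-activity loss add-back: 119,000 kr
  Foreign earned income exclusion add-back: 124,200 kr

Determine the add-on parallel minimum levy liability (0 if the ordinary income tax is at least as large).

Parallel minimum levy:
  Adjusted income: 475,600 kr + 119,000 kr + 124,200 kr = 718,800 kr
  Exemption: 25% × (718,800 kr − 416,000 kr) = 75,700 kr ≥ 55,000 kr, so the exemption is fully phased out
  Base: 718,800 kr − 0 kr = 718,800 kr
  718,800 kr × 27% = 194,076 kr

Ordinary income tax:
  250,000 kr × 16% = 40,000 kr
  18,000 kr × 29% = 5,220 kr
  34,000 kr × 35% = 11,900 kr
  173,600 kr × 47% = 81,592 kr
  → 138,712 kr

Excess of parallel minimum levy over ordinary income tax: 194,076 kr − 138,712 kr = 55,364 kr.

55,364 kr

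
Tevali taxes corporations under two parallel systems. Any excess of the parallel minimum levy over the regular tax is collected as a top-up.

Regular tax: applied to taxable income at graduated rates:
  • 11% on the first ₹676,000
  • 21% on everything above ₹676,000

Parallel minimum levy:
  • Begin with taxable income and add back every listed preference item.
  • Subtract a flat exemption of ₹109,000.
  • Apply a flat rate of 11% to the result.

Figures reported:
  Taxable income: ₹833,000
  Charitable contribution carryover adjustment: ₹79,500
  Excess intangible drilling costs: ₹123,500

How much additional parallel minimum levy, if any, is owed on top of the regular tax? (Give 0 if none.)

₹0

Regular tax:
  ₹676,000 × 11% = ₹74,360
  ₹157,000 × 21% = ₹32,970
  → ₹107,330

Parallel minimum levy:
  Adjusted income: ₹833,000 + ₹79,500 + ₹123,500 = ₹1,036,000
  Less exemption ₹109,000 → base ₹927,000
  ₹927,000 × 11% = ₹101,970

₹101,970 ≤ ₹107,330, so no add-on is due.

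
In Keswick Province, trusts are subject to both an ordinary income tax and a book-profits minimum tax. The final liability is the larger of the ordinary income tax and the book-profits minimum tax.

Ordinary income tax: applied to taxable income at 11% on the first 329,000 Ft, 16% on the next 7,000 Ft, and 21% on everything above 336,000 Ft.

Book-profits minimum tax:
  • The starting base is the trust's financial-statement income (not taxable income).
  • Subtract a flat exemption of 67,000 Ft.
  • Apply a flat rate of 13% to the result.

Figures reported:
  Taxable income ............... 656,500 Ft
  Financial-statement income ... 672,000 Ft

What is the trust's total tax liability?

104,615 Ft

Ordinary income tax:
  329,000 Ft × 11% = 36,190 Ft
  7,000 Ft × 16% = 1,120 Ft
  320,500 Ft × 21% = 67,305 Ft
  → 104,615 Ft

Book-profits minimum tax:
  Base (financial-statement income): 672,000 Ft
  Less exemption 67,000 Ft → base 605,000 Ft
  605,000 Ft × 13% = 78,650 Ft

104,615 Ft > 78,650 Ft, so the ordinary income tax governs.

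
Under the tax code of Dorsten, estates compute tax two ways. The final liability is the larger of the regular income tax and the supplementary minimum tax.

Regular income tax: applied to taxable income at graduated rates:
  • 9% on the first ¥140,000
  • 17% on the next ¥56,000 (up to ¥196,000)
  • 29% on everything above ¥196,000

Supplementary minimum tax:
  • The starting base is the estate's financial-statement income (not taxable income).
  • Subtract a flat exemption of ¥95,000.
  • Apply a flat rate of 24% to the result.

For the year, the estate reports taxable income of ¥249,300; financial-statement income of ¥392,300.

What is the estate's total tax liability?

Supplementary minimum tax:
  Base (financial-statement income): ¥392,300
  Less exemption ¥95,000 → base ¥297,300
  ¥297,300 × 24% = ¥71,352

Regular income tax:
  ¥140,000 × 9% = ¥12,600
  ¥56,000 × 17% = ¥9,520
  ¥53,300 × 29% = ¥15,457
  → ¥37,577

¥71,352 > ¥37,577, so the supplementary minimum tax is the binding amount.

¥71,352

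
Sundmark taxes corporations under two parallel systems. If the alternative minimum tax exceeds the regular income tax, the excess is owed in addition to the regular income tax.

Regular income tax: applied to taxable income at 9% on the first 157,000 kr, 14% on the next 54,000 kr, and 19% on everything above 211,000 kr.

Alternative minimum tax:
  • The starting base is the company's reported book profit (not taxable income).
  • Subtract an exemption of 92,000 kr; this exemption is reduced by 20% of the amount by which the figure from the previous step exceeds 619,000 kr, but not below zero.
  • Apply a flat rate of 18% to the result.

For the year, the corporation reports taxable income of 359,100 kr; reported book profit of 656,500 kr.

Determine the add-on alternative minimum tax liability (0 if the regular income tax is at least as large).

53,131 kr

Regular income tax:
  157,000 kr × 9% = 14,130 kr
  54,000 kr × 14% = 7,560 kr
  148,100 kr × 19% = 28,139 kr
  → 49,829 kr

Alternative minimum tax:
  Base (reported book profit): 656,500 kr
  Exemption: 92,000 kr − 20% × (656,500 kr − 619,000 kr) = 92,000 kr − 7,500 kr = 84,500 kr
  Base: 656,500 kr − 84,500 kr = 572,000 kr
  572,000 kr × 18% = 102,960 kr

Excess of alternative minimum tax over regular income tax: 102,960 kr − 49,829 kr = 53,131 kr.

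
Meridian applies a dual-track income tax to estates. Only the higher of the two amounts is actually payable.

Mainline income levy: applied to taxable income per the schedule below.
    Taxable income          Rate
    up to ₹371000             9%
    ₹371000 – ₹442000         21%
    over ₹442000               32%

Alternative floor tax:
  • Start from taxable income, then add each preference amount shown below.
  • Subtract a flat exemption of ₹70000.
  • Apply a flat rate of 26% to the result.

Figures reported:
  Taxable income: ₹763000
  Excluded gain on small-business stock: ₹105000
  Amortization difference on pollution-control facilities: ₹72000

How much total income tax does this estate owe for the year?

Mainline income levy:
  ₹371000 × 9% = ₹33390
  ₹71000 × 21% = ₹14910
  ₹321000 × 32% = ₹102720
  → ₹151020

Alternative floor tax:
  Adjusted income: ₹763000 + ₹105000 + ₹72000 = ₹940000
  Less exemption ₹70000 → base ₹870000
  ₹870000 × 26% = ₹226200

₹226200 > ₹151020, so the alternative floor tax is the binding amount.

₹226200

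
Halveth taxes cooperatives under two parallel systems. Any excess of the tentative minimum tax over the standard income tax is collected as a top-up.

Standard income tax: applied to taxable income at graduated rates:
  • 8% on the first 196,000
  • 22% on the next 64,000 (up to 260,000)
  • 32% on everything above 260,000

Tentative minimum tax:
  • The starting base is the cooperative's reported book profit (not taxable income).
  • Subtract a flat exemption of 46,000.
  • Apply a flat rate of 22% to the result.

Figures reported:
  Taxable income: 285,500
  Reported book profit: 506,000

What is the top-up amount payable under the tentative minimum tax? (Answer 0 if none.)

Tentative minimum tax:
  Base (reported book profit): 506,000
  Less exemption 46,000 → base 460,000
  460,000 × 22% = 101,200

Standard income tax:
  196,000 × 8% = 15,680
  64,000 × 22% = 14,080
  25,500 × 32% = 8,160
  → 37,920

Excess of tentative minimum tax over standard income tax: 101,200 − 37,920 = 63,280.

63,280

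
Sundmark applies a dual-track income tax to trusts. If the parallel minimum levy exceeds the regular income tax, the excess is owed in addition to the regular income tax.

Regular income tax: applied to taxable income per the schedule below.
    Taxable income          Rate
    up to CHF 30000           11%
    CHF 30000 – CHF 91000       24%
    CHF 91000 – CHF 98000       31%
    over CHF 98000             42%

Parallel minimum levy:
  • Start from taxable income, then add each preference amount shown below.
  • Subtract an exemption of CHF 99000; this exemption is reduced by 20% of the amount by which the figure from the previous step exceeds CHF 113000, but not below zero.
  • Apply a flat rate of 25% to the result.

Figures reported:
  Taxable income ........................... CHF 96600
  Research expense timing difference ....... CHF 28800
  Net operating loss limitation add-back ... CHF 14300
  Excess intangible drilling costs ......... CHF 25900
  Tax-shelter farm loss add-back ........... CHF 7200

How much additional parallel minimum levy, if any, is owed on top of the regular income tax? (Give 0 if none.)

CHF 1764

Parallel minimum levy:
  Adjusted income: CHF 96600 + CHF 28800 + CHF 14300 + CHF 25900 + CHF 7200 = CHF 172800
  Exemption: CHF 99000 − 20% × (CHF 172800 − CHF 113000) = CHF 99000 − CHF 11960 = CHF 87040
  Base: CHF 172800 − CHF 87040 = CHF 85760
  CHF 85760 × 25% = CHF 21440

Regular income tax:
  CHF 30000 × 11% = CHF 3300
  CHF 61000 × 24% = CHF 14640
  CHF 5600 × 31% = CHF 1736
  → CHF 19676

Excess of parallel minimum levy over regular income tax: CHF 21440 − CHF 19676 = CHF 1764.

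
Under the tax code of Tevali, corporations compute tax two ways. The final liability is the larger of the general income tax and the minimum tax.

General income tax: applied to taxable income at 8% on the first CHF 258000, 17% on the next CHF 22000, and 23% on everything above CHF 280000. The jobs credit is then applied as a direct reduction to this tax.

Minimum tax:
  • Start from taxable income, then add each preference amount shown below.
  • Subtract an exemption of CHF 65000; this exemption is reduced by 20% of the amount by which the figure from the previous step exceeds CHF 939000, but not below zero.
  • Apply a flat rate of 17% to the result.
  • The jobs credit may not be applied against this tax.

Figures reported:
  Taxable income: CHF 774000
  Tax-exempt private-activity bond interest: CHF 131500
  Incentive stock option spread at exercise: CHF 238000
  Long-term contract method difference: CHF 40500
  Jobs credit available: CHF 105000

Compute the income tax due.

CHF 198560

Minimum tax:
  Adjusted income: CHF 774000 + CHF 131500 + CHF 238000 + CHF 40500 = CHF 1184000
  Exemption: CHF 65000 − 20% × (CHF 1184000 − CHF 939000) = CHF 65000 − CHF 49000 = CHF 16000
  Base: CHF 1184000 − CHF 16000 = CHF 1168000
  CHF 1168000 × 17% = CHF 198560

General income tax:
  CHF 258000 × 8% = CHF 20640
  CHF 22000 × 17% = CHF 3740
  CHF 494000 × 23% = CHF 113620
  → CHF 138000
  Less jobs credit CHF 105000 → CHF 33000

CHF 198560 > CHF 33000, so the minimum tax is the binding amount.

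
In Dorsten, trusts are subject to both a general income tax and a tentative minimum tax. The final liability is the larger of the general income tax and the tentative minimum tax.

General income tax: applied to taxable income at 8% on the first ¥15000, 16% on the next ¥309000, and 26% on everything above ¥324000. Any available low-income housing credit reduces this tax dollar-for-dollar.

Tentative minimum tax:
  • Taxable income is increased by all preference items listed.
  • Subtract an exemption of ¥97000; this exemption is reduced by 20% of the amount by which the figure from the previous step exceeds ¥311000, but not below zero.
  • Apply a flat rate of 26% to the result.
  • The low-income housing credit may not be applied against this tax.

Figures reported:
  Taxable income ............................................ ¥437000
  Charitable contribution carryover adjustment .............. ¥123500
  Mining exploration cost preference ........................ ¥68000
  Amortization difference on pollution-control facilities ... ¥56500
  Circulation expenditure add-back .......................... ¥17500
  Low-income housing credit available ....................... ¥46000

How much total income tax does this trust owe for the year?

General income tax:
  ¥15000 × 8% = ¥1200
  ¥309000 × 16% = ¥49440
  ¥113000 × 26% = ¥29380
  → ¥80020
  Less low-income housing credit ¥46000 → ¥34020

Tentative minimum tax:
  Adjusted income: ¥437000 + ¥123500 + ¥68000 + ¥56500 + ¥17500 = ¥702500
  Exemption: ¥97000 − 20% × (¥702500 − ¥311000) = ¥97000 − ¥78300 = ¥18700
  Base: ¥702500 − ¥18700 = ¥683800
  ¥683800 × 26% = ¥177788

¥177788 > ¥34020, so the tentative minimum tax is the binding amount.

¥177788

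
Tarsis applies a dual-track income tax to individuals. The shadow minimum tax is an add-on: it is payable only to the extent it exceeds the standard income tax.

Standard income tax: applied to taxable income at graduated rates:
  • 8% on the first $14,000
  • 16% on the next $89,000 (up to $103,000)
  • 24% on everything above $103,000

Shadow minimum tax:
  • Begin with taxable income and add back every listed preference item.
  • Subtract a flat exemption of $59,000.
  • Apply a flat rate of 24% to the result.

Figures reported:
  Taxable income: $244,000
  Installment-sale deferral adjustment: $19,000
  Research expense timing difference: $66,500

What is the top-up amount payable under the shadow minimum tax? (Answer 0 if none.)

Standard income tax:
  $14,000 × 8% = $1,120
  $89,000 × 16% = $14,240
  $141,000 × 24% = $33,840
  → $49,200

Shadow minimum tax:
  Adjusted income: $244,000 + $19,000 + $66,500 = $329,500
  Less exemption $59,000 → base $270,500
  $270,500 × 24% = $64,920

Excess of shadow minimum tax over standard income tax: $64,920 − $49,200 = $15,720.

$15,720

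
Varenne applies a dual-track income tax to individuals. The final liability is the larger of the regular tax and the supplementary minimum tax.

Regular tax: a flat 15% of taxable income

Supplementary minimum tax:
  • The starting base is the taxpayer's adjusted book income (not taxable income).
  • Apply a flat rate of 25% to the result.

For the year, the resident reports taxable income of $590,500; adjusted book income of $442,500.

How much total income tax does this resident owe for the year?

Supplementary minimum tax:
  Base (adjusted book income): $442,500
  $442,500 × 25% = $110,625

Regular tax:
  $590,500 × 15% = $88,575

$110,625 > $88,575, so the supplementary minimum tax is the binding amount.

$110,625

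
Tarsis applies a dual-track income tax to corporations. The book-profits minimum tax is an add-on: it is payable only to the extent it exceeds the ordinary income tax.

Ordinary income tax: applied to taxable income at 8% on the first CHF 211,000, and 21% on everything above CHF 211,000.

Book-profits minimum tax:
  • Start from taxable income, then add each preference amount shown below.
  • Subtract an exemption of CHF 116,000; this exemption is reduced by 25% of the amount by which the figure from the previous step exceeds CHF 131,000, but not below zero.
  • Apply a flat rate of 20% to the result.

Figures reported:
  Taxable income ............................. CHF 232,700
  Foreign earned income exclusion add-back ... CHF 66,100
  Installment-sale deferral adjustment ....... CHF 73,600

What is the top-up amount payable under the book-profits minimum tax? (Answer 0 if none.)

Ordinary income tax:
  CHF 211,000 × 8% = CHF 16,880
  CHF 21,700 × 21% = CHF 4,557
  → CHF 21,437

Book-profits minimum tax:
  Adjusted income: CHF 232,700 + CHF 66,100 + CHF 73,600 = CHF 372,400
  Exemption: CHF 116,000 − 25% × (CHF 372,400 − CHF 131,000) = CHF 116,000 − CHF 60,350 = CHF 55,650
  Base: CHF 372,400 − CHF 55,650 = CHF 316,750
  CHF 316,750 × 20% = CHF 63,350

Excess of book-profits minimum tax over ordinary income tax: CHF 63,350 − CHF 21,437 = CHF 41,913.

CHF 41,913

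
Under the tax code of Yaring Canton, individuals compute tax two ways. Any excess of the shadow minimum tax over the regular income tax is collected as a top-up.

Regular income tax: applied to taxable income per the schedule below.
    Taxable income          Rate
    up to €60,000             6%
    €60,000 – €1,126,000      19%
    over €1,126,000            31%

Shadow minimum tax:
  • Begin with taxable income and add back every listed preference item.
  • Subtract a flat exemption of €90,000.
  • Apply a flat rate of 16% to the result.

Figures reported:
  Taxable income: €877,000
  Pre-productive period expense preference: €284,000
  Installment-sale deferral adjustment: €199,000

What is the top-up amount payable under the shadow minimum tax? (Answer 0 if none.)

€44,370

Regular income tax:
  €60,000 × 6% = €3,600
  €817,000 × 19% = €155,230
  → €158,830

Shadow minimum tax:
  Adjusted income: €877,000 + €284,000 + €199,000 = €1,360,000
  Less exemption €90,000 → base €1,270,000
  €1,270,000 × 16% = €203,200

Excess of shadow minimum tax over regular income tax: €203,200 − €158,830 = €44,370.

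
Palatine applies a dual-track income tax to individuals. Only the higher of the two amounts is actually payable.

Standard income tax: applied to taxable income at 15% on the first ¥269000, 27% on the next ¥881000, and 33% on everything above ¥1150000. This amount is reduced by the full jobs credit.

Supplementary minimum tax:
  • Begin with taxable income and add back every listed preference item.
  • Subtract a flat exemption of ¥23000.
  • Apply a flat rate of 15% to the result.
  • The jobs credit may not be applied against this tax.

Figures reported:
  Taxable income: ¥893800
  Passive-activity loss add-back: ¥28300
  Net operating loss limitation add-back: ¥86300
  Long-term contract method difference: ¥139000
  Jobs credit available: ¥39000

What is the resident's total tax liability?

¥170046

Standard income tax:
  ¥269000 × 15% = ¥40350
  ¥624800 × 27% = ¥168696
  → ¥209046
  Less jobs credit ¥39000 → ¥170046

Supplementary minimum tax:
  Adjusted income: ¥893800 + ¥28300 + ¥86300 + ¥139000 = ¥1147400
  Less exemption ¥23000 → base ¥1124400
  ¥1124400 × 15% = ¥168660

¥170046 > ¥168660, so the standard income tax governs.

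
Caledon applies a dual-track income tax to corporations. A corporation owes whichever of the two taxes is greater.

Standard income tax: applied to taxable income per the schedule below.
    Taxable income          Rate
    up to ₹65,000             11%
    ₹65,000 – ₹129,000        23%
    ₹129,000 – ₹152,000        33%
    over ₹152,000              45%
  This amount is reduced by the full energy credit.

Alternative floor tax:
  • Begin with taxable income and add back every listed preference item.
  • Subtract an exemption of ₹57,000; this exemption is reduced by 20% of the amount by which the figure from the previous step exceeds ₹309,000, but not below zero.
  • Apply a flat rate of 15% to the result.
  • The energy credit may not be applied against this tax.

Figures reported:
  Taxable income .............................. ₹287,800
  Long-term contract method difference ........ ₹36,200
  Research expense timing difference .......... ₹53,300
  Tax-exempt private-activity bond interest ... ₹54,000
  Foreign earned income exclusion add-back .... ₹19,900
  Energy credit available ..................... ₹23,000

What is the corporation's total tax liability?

Standard income tax:
  ₹65,000 × 11% = ₹7,150
  ₹64,000 × 23% = ₹14,720
  ₹23,000 × 33% = ₹7,590
  ₹135,800 × 45% = ₹61,110
  → ₹90,570
  Less energy credit ₹23,000 → ₹67,570

Alternative floor tax:
  Adjusted income: ₹287,800 + ₹36,200 + ₹53,300 + ₹54,000 + ₹19,900 = ₹451,200
  Exemption: ₹57,000 − 20% × (₹451,200 − ₹309,000) = ₹57,000 − ₹28,440 = ₹28,560
  Base: ₹451,200 − ₹28,560 = ₹422,640
  ₹422,640 × 15% = ₹63,396

₹67,570 > ₹63,396, so the standard income tax governs.

₹67,570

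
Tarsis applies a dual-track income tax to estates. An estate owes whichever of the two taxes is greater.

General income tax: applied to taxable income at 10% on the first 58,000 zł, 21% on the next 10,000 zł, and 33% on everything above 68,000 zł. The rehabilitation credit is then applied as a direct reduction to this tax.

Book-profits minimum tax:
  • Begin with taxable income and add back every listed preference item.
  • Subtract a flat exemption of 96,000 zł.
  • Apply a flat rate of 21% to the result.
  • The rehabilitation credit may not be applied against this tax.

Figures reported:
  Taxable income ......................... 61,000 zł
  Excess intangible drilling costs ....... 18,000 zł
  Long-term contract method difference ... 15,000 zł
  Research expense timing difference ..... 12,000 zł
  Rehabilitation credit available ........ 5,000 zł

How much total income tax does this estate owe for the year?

2,100 zł

General income tax:
  58,000 zł × 10% = 5,800 zł
  3,000 zł × 21% = 630 zł
  → 6,430 zł
  Less rehabilitation credit 5,000 zł → 1,430 zł

Book-profits minimum tax:
  Adjusted income: 61,000 zł + 18,000 zł + 15,000 zł + 12,000 zł = 106,000 zł
  Less exemption 96,000 zł → base 10,000 zł
  10,000 zł × 21% = 2,100 zł

2,100 zł > 1,430 zł, so the book-profits minimum tax is the binding amount.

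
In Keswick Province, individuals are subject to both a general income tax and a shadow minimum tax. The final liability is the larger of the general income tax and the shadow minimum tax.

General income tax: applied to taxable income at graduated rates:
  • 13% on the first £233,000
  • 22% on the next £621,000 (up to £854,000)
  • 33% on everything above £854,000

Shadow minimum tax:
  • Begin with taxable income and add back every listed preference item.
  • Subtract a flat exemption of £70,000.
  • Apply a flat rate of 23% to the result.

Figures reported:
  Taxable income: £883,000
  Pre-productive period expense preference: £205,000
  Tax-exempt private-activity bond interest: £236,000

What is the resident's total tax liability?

£288,420

Shadow minimum tax:
  Adjusted income: £883,000 + £205,000 + £236,000 = £1,324,000
  Less exemption £70,000 → base £1,254,000
  £1,254,000 × 23% = £288,420

General income tax:
  £233,000 × 13% = £30,290
  £621,000 × 22% = £136,620
  £29,000 × 33% = £9,570
  → £176,480

£288,420 > £176,480, so the shadow minimum tax is the binding amount.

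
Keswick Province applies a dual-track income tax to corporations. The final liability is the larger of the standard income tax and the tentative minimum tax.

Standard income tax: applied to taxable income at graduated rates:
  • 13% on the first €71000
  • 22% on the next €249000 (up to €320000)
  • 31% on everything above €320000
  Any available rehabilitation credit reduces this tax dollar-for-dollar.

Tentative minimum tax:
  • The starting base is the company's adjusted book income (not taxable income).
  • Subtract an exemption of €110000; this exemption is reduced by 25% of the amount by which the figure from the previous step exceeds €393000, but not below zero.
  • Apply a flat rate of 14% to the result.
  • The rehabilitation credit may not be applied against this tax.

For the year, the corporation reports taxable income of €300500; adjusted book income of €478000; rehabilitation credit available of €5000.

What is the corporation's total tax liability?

€54720

Standard income tax:
  €71000 × 13% = €9230
  €229500 × 22% = €50490
  → €59720
  Less rehabilitation credit €5000 → €54720

Tentative minimum tax:
  Base (adjusted book income): €478000
  Exemption: €110000 − 25% × (€478000 − €393000) = €110000 − €21250 = €88750
  Base: €478000 − €88750 = €389250
  €389250 × 14% = €54495

€54720 > €54495, so the standard income tax governs.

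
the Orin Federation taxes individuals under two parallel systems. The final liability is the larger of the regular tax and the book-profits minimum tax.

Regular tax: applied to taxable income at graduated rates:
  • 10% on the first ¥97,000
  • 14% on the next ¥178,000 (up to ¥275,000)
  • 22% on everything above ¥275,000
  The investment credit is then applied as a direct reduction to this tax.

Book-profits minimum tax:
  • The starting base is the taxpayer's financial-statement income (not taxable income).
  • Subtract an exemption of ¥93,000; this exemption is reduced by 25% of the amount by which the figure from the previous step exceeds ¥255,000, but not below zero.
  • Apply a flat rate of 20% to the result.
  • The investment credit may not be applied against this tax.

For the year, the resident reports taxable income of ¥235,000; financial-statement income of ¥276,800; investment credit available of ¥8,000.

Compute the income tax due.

¥37,850

Regular tax:
  ¥97,000 × 10% = ¥9,700
  ¥138,000 × 14% = ¥19,320
  → ¥29,020
  Less investment credit ¥8,000 → ¥21,020

Book-profits minimum tax:
  Base (financial-statement income): ¥276,800
  Exemption: ¥93,000 − 25% × (¥276,800 − ¥255,000) = ¥93,000 − ¥5,450 = ¥87,550
  Base: ¥276,800 − ¥87,550 = ¥189,250
  ¥189,250 × 20% = ¥37,850

¥37,850 > ¥21,020, so the book-profits minimum tax is the binding amount.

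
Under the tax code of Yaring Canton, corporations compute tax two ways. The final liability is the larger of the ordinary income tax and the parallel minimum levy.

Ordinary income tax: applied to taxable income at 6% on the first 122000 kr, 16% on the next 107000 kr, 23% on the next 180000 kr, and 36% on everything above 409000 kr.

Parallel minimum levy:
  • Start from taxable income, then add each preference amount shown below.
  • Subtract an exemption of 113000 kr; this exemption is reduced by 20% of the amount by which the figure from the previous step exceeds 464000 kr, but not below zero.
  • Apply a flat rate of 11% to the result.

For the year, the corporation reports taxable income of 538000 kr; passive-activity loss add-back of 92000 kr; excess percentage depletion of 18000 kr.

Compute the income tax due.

112280 kr

Parallel minimum levy:
  Adjusted income: 538000 kr + 92000 kr + 18000 kr = 648000 kr
  Exemption: 113000 kr − 20% × (648000 kr − 464000 kr) = 113000 kr − 36800 kr = 76200 kr
  Base: 648000 kr − 76200 kr = 571800 kr
  571800 kr × 11% = 62898 kr

Ordinary income tax:
  122000 kr × 6% = 7320 kr
  107000 kr × 16% = 17120 kr
  180000 kr × 23% = 41400 kr
  129000 kr × 36% = 46440 kr
  → 112280 kr

112280 kr > 62898 kr, so the ordinary income tax governs.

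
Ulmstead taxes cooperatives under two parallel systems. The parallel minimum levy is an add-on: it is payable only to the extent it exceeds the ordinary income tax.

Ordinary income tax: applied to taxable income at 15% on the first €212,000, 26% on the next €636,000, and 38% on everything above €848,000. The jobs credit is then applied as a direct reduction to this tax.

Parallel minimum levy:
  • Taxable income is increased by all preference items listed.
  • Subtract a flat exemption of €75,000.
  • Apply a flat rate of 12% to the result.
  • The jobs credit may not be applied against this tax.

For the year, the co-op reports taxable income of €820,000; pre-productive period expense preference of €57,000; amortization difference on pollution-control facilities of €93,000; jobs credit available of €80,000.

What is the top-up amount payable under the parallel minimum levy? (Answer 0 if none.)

€0

Ordinary income tax:
  €212,000 × 15% = €31,800
  €608,000 × 26% = €158,080
  → €189,880
  Less jobs credit €80,000 → €109,880

Parallel minimum levy:
  Adjusted income: €820,000 + €57,000 + €93,000 = €970,000
  Less exemption €75,000 → base €895,000
  €895,000 × 12% = €107,400

€107,400 ≤ €109,880, so no add-on is due.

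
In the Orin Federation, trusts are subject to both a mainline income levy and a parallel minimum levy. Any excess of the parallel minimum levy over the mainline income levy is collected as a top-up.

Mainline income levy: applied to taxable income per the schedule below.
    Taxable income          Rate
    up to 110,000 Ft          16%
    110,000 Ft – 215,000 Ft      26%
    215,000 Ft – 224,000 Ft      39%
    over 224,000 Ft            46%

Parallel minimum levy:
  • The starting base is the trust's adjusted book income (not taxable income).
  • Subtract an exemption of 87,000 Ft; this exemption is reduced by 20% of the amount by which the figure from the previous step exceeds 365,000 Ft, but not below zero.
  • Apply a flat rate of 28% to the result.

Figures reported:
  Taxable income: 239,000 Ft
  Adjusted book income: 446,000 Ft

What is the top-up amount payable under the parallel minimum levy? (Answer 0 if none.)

49,746 Ft

Mainline income levy:
  110,000 Ft × 16% = 17,600 Ft
  105,000 Ft × 26% = 27,300 Ft
  9,000 Ft × 39% = 3,510 Ft
  15,000 Ft × 46% = 6,900 Ft
  → 55,310 Ft

Parallel minimum levy:
  Base (adjusted book income): 446,000 Ft
  Exemption: 87,000 Ft − 20% × (446,000 Ft − 365,000 Ft) = 87,000 Ft − 16,200 Ft = 70,800 Ft
  Base: 446,000 Ft − 70,800 Ft = 375,200 Ft
  375,200 Ft × 28% = 105,056 Ft

Excess of parallel minimum levy over mainline income levy: 105,056 Ft − 55,310 Ft = 49,746 Ft.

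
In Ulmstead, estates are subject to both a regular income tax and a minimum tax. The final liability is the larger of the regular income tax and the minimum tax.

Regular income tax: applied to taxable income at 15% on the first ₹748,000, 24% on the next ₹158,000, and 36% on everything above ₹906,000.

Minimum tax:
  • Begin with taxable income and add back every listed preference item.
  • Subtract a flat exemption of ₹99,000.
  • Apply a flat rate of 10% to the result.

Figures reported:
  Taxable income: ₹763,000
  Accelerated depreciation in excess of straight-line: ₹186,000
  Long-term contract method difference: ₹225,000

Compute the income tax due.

₹115,800

Regular income tax:
  ₹748,000 × 15% = ₹112,200
  ₹15,000 × 24% = ₹3,600
  → ₹115,800

Minimum tax:
  Adjusted income: ₹763,000 + ₹186,000 + ₹225,000 = ₹1,174,000
  Less exemption ₹99,000 → base ₹1,075,000
  ₹1,075,000 × 10% = ₹107,500

₹115,800 > ₹107,500, so the regular income tax governs.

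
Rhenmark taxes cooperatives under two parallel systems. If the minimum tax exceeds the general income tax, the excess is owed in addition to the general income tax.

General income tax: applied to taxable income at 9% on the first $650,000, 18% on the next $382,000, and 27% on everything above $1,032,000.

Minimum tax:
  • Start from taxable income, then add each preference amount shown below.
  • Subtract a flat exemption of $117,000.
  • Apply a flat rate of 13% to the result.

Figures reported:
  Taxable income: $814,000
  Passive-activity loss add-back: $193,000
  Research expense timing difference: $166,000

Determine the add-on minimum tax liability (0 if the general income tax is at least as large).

$49,260

Minimum tax:
  Adjusted income: $814,000 + $193,000 + $166,000 = $1,173,000
  Less exemption $117,000 → base $1,056,000
  $1,056,000 × 13% = $137,280

General income tax:
  $650,000 × 9% = $58,500
  $164,000 × 18% = $29,520
  → $88,020

Excess of minimum tax over general income tax: $137,280 − $88,020 = $49,260.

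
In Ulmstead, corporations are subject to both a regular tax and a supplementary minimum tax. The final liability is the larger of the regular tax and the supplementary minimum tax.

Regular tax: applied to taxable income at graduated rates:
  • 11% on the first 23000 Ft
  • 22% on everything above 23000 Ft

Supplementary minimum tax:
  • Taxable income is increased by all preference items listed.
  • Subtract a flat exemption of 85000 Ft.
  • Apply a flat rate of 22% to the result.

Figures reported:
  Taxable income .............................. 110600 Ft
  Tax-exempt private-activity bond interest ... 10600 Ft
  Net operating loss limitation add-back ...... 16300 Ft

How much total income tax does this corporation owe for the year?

Regular tax:
  23000 Ft × 11% = 2530 Ft
  87600 Ft × 22% = 19272 Ft
  → 21802 Ft

Supplementary minimum tax:
  Adjusted income: 110600 Ft + 10600 Ft + 16300 Ft = 137500 Ft
  Less exemption 85000 Ft → base 52500 Ft
  52500 Ft × 22% = 11550 Ft

21802 Ft > 11550 Ft, so the regular tax governs.

21802 Ft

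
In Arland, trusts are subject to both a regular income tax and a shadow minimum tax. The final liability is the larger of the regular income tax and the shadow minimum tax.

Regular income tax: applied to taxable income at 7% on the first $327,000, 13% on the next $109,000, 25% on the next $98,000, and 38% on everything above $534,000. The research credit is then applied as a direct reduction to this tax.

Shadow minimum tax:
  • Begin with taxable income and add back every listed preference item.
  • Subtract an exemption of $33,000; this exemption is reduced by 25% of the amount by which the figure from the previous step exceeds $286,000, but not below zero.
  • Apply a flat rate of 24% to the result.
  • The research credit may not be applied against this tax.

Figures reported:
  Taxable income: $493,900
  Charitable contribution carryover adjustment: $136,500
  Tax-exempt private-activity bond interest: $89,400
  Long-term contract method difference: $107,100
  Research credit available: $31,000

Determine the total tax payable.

Shadow minimum tax:
  Adjusted income: $493,900 + $136,500 + $89,400 + $107,100 = $826,900
  Exemption: 25% × ($826,900 − $286,000) = $135,225 ≥ $33,000, so the exemption is fully phased out
  Base: $826,900 − $0 = $826,900
  $826,900 × 24% = $198,456

Regular income tax:
  $327,000 × 7% = $22,890
  $109,000 × 13% = $14,170
  $57,900 × 25% = $14,475
  → $51,535
  Less research credit $31,000 → $20,535

$198,456 > $20,535, so the shadow minimum tax is the binding amount.

$198,456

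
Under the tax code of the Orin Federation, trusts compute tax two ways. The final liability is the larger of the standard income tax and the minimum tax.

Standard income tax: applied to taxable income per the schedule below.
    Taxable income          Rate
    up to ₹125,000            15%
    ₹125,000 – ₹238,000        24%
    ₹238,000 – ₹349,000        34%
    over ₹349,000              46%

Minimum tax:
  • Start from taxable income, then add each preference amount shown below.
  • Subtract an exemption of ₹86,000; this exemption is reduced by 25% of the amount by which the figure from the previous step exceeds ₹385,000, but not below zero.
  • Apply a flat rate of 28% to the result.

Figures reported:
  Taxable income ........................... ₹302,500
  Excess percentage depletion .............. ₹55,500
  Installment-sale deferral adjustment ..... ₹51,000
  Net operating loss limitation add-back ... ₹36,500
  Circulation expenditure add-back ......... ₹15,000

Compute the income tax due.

Standard income tax:
  ₹125,000 × 15% = ₹18,750
  ₹113,000 × 24% = ₹27,120
  ₹64,500 × 34% = ₹21,930
  → ₹67,800

Minimum tax:
  Adjusted income: ₹302,500 + ₹55,500 + ₹51,000 + ₹36,500 + ₹15,000 = ₹460,500
  Exemption: ₹86,000 − 25% × (₹460,500 − ₹385,000) = ₹86,000 − ₹18,875 = ₹67,125
  Base: ₹460,500 − ₹67,125 = ₹393,375
  ₹393,375 × 28% = ₹110,145

₹110,145 > ₹67,800, so the minimum tax is the binding amount.

₹110,145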